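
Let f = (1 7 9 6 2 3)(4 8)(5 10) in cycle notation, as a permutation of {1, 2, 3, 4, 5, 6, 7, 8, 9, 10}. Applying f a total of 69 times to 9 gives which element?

9 lies in the 6-cycle (1 7 9 6 2 3).
Since the cycle has length 6, f^69 acts on it the same as f^3 (69 mod 6 = 3).
Stepping 3 places around the cycle: 9 → 6 → 2 → 3.

3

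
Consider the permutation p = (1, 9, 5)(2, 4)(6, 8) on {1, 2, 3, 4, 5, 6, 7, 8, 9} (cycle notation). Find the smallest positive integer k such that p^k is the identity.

6

The cycle type of p is (3, 2, 2, 1, 1).
The order is lcm(3, 2, 2) = 6.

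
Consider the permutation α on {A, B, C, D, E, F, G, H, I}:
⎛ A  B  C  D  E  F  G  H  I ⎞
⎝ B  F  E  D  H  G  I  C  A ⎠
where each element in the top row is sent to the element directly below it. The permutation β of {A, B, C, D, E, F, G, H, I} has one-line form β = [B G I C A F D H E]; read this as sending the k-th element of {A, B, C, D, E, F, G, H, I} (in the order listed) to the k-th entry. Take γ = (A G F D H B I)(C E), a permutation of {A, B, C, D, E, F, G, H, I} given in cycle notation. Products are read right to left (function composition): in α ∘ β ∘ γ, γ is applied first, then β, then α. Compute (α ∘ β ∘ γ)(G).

(α ∘ β ∘ γ)(G) = α(β(γ(G))). γ(G) = F, then β(F) = F, then α(F) = G, so the result is G.

G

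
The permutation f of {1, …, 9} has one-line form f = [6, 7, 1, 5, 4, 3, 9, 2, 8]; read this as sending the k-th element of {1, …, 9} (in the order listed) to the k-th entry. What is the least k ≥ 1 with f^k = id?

12

Decomposing into disjoint cycles gives cycle lengths 4, 3, 2.
Since disjoint cycles commute, ord(f) = lcm(4, 3, 2) = 12.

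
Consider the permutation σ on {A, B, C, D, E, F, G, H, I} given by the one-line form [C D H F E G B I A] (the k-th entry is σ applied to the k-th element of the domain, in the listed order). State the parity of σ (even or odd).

In disjoint-cycle form the cycle lengths are 4, 4, 1.
A cycle of length ℓ contributes ℓ−1 transpositions, so σ is a product of 3 + 3 = 6 transpositions — even.

even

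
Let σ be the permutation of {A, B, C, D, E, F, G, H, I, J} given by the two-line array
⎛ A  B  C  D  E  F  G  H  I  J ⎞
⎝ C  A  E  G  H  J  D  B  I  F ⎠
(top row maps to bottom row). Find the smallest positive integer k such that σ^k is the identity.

10

The disjoint-cycle form of σ has cycle lengths 5, 2, 2, 1.
The order of σ is the least common multiple of its cycle lengths: lcm(5, 2, 2) = 10.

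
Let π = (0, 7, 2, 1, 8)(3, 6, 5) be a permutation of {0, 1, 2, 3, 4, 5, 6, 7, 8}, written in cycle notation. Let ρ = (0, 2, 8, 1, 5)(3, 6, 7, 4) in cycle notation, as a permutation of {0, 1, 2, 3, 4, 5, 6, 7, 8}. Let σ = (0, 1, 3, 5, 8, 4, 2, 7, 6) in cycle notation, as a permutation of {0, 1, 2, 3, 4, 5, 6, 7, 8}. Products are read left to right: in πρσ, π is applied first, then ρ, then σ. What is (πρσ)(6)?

1

Apply the permutations in order: π(6) = 5, then ρ(5) = 0, then σ(0) = 1. So (πρσ)(6) = 1.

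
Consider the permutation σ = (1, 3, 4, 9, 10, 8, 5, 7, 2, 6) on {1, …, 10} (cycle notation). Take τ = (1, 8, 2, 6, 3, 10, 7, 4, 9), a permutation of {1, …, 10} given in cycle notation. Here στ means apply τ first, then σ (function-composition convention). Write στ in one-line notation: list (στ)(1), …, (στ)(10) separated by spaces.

5 1 8 10 7 4 9 6 3 2

(στ)(x) = σ(τ(x)). Computing each image: σ(τ(1)) = σ(8) = 5, σ(τ(2)) = σ(6) = 1, σ(τ(3)) = σ(10) = 8, σ(τ(4)) = σ(9) = 10, σ(τ(5)) = σ(5) = 7, σ(τ(6)) = σ(3) = 4, σ(τ(7)) = σ(4) = 9, σ(τ(8)) = σ(2) = 6, σ(τ(9)) = σ(1) = 3, σ(τ(10)) = σ(7) = 2.
Hence στ = [5 1 8 10 7 4 9 6 3 2].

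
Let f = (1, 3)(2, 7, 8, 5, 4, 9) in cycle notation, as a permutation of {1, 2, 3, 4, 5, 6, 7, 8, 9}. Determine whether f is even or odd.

even

The cycle lengths are 6, 2, 1.
A cycle of length ℓ contributes ℓ−1 transpositions, so f is a product of 5 + 1 = 6 transpositions — even.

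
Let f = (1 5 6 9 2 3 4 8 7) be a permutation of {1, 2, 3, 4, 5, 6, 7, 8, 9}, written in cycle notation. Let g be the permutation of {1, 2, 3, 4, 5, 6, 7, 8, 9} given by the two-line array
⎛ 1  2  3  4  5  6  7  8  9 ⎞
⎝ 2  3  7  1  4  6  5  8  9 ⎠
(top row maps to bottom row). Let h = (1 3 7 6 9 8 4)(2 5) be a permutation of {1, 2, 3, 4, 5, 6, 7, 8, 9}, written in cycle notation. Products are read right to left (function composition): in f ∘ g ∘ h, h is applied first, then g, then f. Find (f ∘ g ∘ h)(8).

5

(f ∘ g ∘ h)(8) = f(g(h(8))). h(8) = 4, then g(4) = 1, then f(1) = 5, so the result is 5.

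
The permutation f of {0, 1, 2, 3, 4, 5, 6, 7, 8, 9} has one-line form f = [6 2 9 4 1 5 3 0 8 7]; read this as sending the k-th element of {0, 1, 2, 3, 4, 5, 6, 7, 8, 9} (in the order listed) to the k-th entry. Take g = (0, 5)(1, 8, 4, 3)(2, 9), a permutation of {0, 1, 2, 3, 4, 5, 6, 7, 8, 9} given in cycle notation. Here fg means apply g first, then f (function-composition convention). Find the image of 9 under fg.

g(9) = 2, then f(2) = 9; composing gives (fg)(9) = 9.

9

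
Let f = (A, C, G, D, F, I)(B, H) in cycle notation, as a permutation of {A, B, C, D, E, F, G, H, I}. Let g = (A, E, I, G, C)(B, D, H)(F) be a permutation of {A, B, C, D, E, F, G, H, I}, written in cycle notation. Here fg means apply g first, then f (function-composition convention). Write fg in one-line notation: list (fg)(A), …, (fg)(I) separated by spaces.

E F C B A I G H D

For each element, apply g then f: A → E → E; B → D → F; C → A → C; D → H → B; E → I → A; F → F → I; G → C → G; H → B → H; I → G → D.
Collecting the images, fg = [E F C B A I G H D].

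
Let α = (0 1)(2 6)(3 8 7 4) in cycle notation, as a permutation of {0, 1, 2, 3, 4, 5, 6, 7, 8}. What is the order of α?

4

The cycle type of α is (4, 2, 2, 1).
The order of α is the least common multiple of its cycle lengths: lcm(4, 2, 2) = 4.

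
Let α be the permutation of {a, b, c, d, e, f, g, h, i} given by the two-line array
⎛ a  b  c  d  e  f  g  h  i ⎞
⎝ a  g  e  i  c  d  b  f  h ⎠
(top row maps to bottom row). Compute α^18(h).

d

Tracing h → f → … returns to h after 4 steps, so h lies in a 4-cycle (d, i, h, f).
Powers repeat with period 4 on this cycle, and 18 mod 4 = 2, so α^18(h) = α^2(h).
Stepping 2 places around the cycle: h → f → d.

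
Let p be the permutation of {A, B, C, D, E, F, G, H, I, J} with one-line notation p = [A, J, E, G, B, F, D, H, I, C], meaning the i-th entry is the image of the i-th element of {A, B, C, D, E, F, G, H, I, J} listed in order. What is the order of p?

Decomposing into disjoint cycles gives cycle lengths 4, 2, 1, 1, 1, 1.
The order is lcm(4, 2) = 4.

4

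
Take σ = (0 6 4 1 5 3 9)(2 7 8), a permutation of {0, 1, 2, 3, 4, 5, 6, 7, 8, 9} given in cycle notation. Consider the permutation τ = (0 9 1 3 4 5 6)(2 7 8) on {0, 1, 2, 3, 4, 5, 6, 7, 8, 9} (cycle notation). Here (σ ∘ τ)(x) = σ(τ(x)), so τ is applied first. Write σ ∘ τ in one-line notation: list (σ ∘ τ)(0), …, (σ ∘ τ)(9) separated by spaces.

(σ ∘ τ)(x) = σ(τ(x)). Computing each image: σ(τ(0)) = σ(9) = 0, σ(τ(1)) = σ(3) = 9, σ(τ(2)) = σ(7) = 8, σ(τ(3)) = σ(4) = 1, σ(τ(4)) = σ(5) = 3, σ(τ(5)) = σ(6) = 4, σ(τ(6)) = σ(0) = 6, σ(τ(7)) = σ(8) = 2, σ(τ(8)) = σ(2) = 7, σ(τ(9)) = σ(1) = 5.
Hence σ ∘ τ = [0 9 8 1 3 4 6 2 7 5].

0 9 8 1 3 4 6 2 7 5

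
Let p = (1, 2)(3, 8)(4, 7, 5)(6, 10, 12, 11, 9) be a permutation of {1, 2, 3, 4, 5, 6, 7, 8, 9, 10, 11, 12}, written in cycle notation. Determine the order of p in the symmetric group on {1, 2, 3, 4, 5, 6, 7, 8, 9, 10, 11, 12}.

The disjoint cycles have lengths 5, 3, 2, 2.
The order is lcm(5, 3, 2, 2) = 30.

30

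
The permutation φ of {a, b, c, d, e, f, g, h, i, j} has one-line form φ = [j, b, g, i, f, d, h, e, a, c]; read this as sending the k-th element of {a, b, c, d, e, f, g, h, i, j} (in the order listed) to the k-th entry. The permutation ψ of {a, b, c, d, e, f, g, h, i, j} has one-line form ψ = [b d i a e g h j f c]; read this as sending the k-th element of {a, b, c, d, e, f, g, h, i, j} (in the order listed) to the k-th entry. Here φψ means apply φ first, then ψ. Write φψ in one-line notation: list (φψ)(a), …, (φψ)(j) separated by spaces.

c d h f g a j e b i

(φψ)(x) = ψ(φ(x)). Computing each image: ψ(φ(a)) = ψ(j) = c, ψ(φ(b)) = ψ(b) = d, ψ(φ(c)) = ψ(g) = h, ψ(φ(d)) = ψ(i) = f, ψ(φ(e)) = ψ(f) = g, ψ(φ(f)) = ψ(d) = a, ψ(φ(g)) = ψ(h) = j, ψ(φ(h)) = ψ(e) = e, ψ(φ(i)) = ψ(a) = b, ψ(φ(j)) = ψ(c) = i.
Hence φψ = [c d h f g a j e b i].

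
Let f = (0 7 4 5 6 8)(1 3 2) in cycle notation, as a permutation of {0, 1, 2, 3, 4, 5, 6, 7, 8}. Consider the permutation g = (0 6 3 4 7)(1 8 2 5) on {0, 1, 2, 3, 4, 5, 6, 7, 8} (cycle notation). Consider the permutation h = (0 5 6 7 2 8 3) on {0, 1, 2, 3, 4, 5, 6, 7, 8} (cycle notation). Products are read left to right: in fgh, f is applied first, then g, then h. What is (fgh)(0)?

5

Chase 0: f(0) = 7; g(7) = 0; h(0) = 5. Hence (fgh)(0) = 5.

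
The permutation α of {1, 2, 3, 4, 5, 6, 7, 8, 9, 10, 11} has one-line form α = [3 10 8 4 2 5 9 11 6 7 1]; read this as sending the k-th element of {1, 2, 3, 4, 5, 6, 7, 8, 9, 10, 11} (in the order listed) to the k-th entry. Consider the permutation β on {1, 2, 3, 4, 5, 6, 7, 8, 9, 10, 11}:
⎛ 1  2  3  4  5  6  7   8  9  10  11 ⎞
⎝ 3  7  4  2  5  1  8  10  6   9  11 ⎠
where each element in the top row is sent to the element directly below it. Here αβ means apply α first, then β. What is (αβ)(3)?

10

(αβ)(3) = β(α(3)). α(3) = 8, then β(8) = 10. So (αβ)(3) = 10.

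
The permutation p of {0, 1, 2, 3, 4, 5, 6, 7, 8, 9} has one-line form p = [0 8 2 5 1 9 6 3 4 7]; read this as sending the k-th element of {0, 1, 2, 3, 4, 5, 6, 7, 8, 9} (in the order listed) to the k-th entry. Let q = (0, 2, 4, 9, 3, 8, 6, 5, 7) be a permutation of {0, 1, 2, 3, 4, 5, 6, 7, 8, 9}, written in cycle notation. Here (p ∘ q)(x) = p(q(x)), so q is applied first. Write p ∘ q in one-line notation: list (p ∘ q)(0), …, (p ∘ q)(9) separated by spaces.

2 8 1 4 7 3 9 0 6 5

(p ∘ q)(x) = p(q(x)). Computing each image: p(q(0)) = p(2) = 2, p(q(1)) = p(1) = 8, p(q(2)) = p(4) = 1, p(q(3)) = p(8) = 4, p(q(4)) = p(9) = 7, p(q(5)) = p(7) = 3, p(q(6)) = p(5) = 9, p(q(7)) = p(0) = 0, p(q(8)) = p(6) = 6, p(q(9)) = p(3) = 5.
Hence p ∘ q = [2 8 1 4 7 3 9 0 6 5].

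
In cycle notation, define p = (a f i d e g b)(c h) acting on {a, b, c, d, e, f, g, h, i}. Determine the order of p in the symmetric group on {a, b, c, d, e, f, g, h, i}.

14

The cycle type of p is (7, 2).
Since disjoint cycles commute, ord(p) = lcm(7, 2) = 14.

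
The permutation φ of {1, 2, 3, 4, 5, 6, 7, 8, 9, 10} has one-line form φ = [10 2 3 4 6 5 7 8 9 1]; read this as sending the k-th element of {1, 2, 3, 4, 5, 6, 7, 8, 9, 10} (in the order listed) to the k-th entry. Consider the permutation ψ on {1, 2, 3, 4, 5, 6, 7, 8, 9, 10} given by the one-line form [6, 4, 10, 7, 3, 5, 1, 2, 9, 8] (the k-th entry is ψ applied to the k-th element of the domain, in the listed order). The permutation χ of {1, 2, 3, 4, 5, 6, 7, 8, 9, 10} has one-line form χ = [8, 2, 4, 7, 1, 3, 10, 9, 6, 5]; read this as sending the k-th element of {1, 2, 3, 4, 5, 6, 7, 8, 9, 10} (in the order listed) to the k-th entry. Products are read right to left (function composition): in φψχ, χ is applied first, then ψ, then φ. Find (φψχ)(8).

9

Apply the permutations in order: χ(8) = 9, then ψ(9) = 9, then φ(9) = 9. So (φψχ)(8) = 9.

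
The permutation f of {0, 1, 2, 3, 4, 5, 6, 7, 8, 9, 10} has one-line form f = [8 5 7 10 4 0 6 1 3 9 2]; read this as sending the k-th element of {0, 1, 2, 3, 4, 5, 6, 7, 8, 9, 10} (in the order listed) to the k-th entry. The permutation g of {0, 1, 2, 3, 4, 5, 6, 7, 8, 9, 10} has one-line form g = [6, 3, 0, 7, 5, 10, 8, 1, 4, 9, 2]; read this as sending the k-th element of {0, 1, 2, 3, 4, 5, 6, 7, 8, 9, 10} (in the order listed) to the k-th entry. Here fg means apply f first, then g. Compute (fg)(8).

7

f(8) = 3, then g(3) = 7; composing gives (fg)(8) = 7.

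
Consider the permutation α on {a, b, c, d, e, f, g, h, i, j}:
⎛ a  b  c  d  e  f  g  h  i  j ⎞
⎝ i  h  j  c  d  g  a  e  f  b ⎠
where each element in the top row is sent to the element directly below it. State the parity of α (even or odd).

even

In disjoint-cycle form the cycle lengths are 6, 4.
A cycle of length ℓ contributes ℓ−1 transpositions, so α is a product of 5 + 3 = 8 transpositions — even.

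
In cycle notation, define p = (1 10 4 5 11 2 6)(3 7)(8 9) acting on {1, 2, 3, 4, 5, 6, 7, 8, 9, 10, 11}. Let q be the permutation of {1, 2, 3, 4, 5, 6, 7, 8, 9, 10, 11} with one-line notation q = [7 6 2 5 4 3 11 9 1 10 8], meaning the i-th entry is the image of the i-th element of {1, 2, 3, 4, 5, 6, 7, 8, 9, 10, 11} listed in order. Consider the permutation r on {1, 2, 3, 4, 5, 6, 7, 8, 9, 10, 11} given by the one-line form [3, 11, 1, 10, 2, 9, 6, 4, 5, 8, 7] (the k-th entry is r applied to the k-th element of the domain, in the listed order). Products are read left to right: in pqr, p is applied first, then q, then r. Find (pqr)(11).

(pqr)(11) = r(q(p(11))). p(11) = 2, then q(2) = 6, then r(6) = 9, so the result is 9.

9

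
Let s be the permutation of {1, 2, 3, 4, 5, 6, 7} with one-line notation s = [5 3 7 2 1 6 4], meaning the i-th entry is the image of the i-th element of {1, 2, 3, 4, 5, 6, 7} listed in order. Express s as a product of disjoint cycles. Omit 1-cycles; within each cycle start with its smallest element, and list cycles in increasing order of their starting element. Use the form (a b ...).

(1 5)(2 3 7 4)

From 1: 1 → 5 → 1, closing the cycle (1 5).
Repeating from the next unused element and collecting all non-trivial cycles gives (1 5)(2 3 7 4).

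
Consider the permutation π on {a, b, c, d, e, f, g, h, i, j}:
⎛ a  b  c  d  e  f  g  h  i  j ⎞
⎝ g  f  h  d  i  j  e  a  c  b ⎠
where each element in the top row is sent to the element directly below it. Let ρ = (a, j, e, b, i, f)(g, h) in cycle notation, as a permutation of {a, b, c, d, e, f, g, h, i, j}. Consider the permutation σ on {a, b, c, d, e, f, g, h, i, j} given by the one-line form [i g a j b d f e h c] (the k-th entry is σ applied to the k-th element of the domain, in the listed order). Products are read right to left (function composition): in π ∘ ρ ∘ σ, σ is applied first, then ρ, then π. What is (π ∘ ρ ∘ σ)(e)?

Chase e: σ(e) = b; ρ(b) = i; π(i) = c. Hence (π ∘ ρ ∘ σ)(e) = c.

c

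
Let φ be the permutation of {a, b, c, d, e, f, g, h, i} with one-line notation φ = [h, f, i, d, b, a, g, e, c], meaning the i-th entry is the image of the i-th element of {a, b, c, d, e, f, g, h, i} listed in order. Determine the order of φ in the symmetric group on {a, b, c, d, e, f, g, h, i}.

10

Decomposing into disjoint cycles gives cycle lengths 5, 2, 1, 1.
The order is lcm(5, 2) = 10.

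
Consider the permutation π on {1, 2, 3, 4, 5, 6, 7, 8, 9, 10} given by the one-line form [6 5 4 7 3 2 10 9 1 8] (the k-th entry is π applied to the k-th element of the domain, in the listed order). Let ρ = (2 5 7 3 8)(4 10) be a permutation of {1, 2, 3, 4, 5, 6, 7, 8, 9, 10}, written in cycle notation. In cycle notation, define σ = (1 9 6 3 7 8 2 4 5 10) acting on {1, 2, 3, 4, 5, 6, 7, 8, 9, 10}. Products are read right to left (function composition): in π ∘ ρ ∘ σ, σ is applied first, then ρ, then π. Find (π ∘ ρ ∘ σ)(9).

Chase 9: σ(9) = 6; ρ(6) = 6; π(6) = 2. Hence (π ∘ ρ ∘ σ)(9) = 2.

2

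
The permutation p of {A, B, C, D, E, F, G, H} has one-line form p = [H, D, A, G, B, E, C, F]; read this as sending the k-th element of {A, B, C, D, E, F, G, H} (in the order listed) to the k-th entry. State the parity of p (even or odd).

In disjoint-cycle form the cycle lengths are 8.
A cycle of length ℓ contributes ℓ−1 transpositions, so p is a product of 7 transpositions — odd.

odd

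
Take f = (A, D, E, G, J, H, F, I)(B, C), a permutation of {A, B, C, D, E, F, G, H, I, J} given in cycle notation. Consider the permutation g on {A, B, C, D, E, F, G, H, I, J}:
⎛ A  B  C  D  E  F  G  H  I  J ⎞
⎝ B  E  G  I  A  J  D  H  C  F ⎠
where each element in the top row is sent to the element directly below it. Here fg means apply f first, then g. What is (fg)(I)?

B

First apply f: f(I) = A, then g(A) = B. Thus (fg)(I) = B.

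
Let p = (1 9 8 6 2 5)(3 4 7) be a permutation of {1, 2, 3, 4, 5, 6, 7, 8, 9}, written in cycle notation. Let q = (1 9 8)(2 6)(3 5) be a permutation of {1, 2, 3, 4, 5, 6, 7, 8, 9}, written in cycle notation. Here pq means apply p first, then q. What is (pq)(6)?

(pq)(6) = q(p(6)). p(6) = 2, then q(2) = 6. So (pq)(6) = 6.

6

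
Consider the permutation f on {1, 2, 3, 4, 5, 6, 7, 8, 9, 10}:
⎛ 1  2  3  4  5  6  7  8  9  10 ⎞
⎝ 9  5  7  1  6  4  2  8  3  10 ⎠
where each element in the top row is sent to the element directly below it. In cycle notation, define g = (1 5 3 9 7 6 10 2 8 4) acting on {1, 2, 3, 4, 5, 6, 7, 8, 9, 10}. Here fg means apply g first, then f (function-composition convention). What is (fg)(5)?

g(5) = 3, then f(3) = 7; composing gives (fg)(5) = 7.

7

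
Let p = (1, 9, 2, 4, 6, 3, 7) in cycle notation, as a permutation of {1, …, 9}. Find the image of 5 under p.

5 does not appear in any cycle of p, so it is a fixed point: p(5) = 5.

5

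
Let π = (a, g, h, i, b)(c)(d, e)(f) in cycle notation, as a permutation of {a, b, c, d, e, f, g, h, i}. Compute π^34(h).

g

h lies in the 5-cycle (a, g, h, i, b).
On a 5-cycle, π^5 is the identity, so π^34 = π^4 there (34 ≡ 4 mod 5).
Stepping 4 places around the cycle: h → i → b → a → g.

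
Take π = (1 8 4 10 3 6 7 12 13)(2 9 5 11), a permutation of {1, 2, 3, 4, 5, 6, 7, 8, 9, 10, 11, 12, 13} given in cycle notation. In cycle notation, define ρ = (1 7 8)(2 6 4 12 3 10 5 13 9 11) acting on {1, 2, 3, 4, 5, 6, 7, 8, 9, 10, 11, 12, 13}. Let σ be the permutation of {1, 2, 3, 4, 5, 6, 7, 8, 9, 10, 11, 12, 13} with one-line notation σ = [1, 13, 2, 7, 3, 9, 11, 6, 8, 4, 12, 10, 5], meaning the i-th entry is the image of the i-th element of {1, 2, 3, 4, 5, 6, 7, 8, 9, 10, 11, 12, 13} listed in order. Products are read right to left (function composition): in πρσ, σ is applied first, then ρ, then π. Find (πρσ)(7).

Apply the permutations in order: σ(7) = 11, then ρ(11) = 2, then π(2) = 9. So (πρσ)(7) = 9.

9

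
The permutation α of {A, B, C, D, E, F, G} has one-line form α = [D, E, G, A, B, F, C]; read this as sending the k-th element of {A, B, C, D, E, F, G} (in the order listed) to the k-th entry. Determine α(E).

B

E is element number 5 of the domain, and entry number 5 of the one-line form is B, so α(E) = B.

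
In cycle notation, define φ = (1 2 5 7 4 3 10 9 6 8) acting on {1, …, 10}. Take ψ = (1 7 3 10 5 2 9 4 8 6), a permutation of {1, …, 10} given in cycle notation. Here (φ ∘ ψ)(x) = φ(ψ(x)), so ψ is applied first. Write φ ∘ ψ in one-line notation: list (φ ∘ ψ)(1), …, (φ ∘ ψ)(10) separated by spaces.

4 6 9 1 5 2 10 8 3 7

Chase each element through ψ then φ: 1 → 7 → 4; 2 → 9 → 6; 3 → 10 → 9; 4 → 8 → 1; 5 → 2 → 5; 6 → 1 → 2; 7 → 3 → 10; 8 → 6 → 8; 9 → 4 → 3; 10 → 5 → 7.
So φ ∘ ψ in one-line form is 4 6 9 1 5 2 10 8 3 7.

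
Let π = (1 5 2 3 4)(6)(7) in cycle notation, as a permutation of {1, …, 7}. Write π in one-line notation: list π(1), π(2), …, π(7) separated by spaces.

Reading each image from the cycles: 1↦5, 2↦3, 3↦4, 4↦1, 5↦2, 6↦6, 7↦7.
Listing these in domain order gives 5 3 4 1 2 6 7.

5 3 4 1 2 6 7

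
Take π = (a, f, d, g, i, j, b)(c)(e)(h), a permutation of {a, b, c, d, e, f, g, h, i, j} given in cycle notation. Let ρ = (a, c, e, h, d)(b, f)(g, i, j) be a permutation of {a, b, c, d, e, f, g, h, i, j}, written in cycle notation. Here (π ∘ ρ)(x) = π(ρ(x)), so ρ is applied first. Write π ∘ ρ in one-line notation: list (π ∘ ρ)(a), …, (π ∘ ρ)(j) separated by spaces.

For each element, apply ρ then π: a → c → c; b → f → d; c → e → e; d → a → f; e → h → h; f → b → a; g → i → j; h → d → g; i → j → b; j → g → i.
So π ∘ ρ in one-line form is c d e f h a j g b i.

c d e f h a j g b i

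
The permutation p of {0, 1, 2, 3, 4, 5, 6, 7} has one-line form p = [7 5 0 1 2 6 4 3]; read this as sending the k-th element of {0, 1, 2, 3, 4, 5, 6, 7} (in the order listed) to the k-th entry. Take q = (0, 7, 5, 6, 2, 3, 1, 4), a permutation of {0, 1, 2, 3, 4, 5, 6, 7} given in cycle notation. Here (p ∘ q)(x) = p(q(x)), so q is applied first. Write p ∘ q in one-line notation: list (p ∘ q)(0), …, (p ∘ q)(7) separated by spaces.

3 2 1 5 7 4 0 6

For each element, apply q then p: 0 → 7 → 3; 1 → 4 → 2; 2 → 3 → 1; 3 → 1 → 5; 4 → 0 → 7; 5 → 6 → 4; 6 → 2 → 0; 7 → 5 → 6.
So p ∘ q in one-line form is 3 2 1 5 7 4 0 6.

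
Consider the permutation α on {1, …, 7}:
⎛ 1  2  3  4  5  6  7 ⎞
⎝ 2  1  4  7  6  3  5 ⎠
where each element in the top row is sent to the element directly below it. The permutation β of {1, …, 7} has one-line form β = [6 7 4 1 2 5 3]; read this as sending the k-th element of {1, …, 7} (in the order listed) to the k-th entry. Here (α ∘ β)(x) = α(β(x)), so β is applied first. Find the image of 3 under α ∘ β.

7

First apply β: β(3) = 4, then α(4) = 7. Thus (α ∘ β)(3) = 7.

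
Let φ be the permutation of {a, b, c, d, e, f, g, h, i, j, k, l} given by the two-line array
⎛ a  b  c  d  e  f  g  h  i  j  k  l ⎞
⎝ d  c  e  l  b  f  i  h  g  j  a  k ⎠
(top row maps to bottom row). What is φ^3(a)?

Tracing a → d → … returns to a after 4 steps, so a lies in a 4-cycle (a, d, l, k).
Stepping 3 places around the cycle: a → d → l → k.

k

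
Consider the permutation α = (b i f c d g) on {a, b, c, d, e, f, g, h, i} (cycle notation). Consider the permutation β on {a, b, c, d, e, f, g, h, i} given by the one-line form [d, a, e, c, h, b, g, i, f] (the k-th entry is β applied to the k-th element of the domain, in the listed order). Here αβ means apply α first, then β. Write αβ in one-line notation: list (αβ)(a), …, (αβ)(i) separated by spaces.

For each element, apply α then β: a → a → d; b → i → f; c → d → c; d → g → g; e → e → h; f → c → e; g → b → a; h → h → i; i → f → b.
So αβ in one-line form is d f c g h e a i b.

d f c g h e a i b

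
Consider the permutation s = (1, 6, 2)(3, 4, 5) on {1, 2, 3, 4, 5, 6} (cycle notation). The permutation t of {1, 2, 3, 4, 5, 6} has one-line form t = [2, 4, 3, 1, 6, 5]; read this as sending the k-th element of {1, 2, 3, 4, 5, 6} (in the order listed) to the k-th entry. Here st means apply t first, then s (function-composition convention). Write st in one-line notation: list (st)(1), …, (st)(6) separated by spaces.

1 5 4 6 2 3

(st)(x) = s(t(x)). Computing each image: s(t(1)) = s(2) = 1, s(t(2)) = s(4) = 5, s(t(3)) = s(3) = 4, s(t(4)) = s(1) = 6, s(t(5)) = s(6) = 2, s(t(6)) = s(5) = 3.
Hence st = [1 5 4 6 2 3].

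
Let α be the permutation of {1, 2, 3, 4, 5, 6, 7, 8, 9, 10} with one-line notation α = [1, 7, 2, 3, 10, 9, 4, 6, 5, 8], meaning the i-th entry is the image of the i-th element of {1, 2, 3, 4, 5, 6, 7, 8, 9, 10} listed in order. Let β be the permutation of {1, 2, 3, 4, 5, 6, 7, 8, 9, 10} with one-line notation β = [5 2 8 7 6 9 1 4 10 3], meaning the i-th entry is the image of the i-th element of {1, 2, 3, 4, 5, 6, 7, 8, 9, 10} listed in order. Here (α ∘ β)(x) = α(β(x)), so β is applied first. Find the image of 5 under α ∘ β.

(α ∘ β)(5) = α(β(5)). β(5) = 6, then α(6) = 9. So (α ∘ β)(5) = 9.

9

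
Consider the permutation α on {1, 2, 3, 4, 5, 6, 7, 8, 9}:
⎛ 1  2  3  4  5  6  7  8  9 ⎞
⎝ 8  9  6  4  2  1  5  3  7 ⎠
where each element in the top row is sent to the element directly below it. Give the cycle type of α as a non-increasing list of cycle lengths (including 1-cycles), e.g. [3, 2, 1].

[4, 4, 1]

The disjoint cycles are (1, 8, 3, 6)(2, 9, 7, 5)(4), with lengths 4, 4, 1 in non-increasing order.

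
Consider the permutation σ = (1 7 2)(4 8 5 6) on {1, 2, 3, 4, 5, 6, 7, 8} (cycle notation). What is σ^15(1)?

1 lies in the 3-cycle (1 7 2).
Since the cycle has length 3, σ^15 acts on it the same as σ^0 (15 mod 3 = 0).
So σ^15(1) = 1.

1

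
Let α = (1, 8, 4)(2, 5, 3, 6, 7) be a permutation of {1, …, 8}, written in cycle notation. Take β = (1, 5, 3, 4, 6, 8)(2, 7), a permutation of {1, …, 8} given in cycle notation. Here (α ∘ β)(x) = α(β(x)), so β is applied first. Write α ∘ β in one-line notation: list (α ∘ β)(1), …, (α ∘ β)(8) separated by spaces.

For each element, apply β then α: 1 → 5 → 3; 2 → 7 → 2; 3 → 4 → 1; 4 → 6 → 7; 5 → 3 → 6; 6 → 8 → 4; 7 → 2 → 5; 8 → 1 → 8.
So α ∘ β in one-line form is 3 2 1 7 6 4 5 8.

3 2 1 7 6 4 5 8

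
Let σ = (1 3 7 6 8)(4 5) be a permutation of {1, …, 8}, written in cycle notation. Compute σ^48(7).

7 lies in the 5-cycle (1 3 7 6 8).
Since the cycle has length 5, σ^48 acts on it the same as σ^3 (48 mod 5 = 3).
Stepping 3 places around the cycle: 7 → 6 → 8 → 1.

1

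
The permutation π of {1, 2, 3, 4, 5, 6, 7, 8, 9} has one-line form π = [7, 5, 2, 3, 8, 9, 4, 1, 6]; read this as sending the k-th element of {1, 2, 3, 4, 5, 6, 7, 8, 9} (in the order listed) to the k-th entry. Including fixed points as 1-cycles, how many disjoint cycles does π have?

2

The cycle decomposition is (1 7 4 3 2 5 8)(6 9), which has 2 cycles (counting 1-cycles).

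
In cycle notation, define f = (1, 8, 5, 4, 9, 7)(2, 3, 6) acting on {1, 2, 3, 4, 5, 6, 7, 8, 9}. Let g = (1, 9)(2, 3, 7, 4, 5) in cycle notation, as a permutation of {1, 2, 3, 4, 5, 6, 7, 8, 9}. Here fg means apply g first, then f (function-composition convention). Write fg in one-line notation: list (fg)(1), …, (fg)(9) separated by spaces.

7 6 1 4 3 2 9 5 8

(fg)(x) = f(g(x)). Computing each image: f(g(1)) = f(9) = 7, f(g(2)) = f(3) = 6, f(g(3)) = f(7) = 1, f(g(4)) = f(5) = 4, f(g(5)) = f(2) = 3, f(g(6)) = f(6) = 2, f(g(7)) = f(4) = 9, f(g(8)) = f(8) = 5, f(g(9)) = f(1) = 8.
Hence fg = [7 6 1 4 3 2 9 5 8].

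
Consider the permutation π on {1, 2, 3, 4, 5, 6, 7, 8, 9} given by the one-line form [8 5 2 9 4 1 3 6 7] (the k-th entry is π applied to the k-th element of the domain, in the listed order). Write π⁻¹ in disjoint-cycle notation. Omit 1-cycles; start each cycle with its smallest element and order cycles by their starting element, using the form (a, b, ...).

First write π in disjoint cycles: (1, 8, 6)(2, 5, 4, 9, 7, 3).
Reversing each cycle (and rotating so the smallest element leads) gives π⁻¹ = (1, 6, 8)(2, 3, 7, 9, 4, 5).

(1, 6, 8)(2, 3, 7, 9, 4, 5)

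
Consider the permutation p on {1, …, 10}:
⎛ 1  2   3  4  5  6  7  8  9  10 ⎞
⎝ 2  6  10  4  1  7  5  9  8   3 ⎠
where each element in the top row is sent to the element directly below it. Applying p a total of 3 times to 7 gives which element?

2

Tracing 7 → 5 → … returns to 7 after 5 steps, so 7 lies in a 5-cycle (1, 2, 6, 7, 5).
Advancing 3 steps from 7: 7 → 5 → 1 → 2.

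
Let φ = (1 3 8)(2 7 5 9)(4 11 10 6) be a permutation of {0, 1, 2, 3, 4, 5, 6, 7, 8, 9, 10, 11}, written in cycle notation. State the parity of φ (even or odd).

The cycle lengths are 4, 4, 3, 1.
A cycle is odd iff its length is even; φ has 2 even-length cycles, so sgn(φ) = (−1)^2 and φ is even.

even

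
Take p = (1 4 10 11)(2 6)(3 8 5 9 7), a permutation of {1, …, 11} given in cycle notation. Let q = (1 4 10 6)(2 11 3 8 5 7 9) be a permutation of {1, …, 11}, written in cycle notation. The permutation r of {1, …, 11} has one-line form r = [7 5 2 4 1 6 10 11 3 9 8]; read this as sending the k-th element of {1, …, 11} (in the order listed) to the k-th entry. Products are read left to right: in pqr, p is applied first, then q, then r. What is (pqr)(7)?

11

(pqr)(7) = r(q(p(7))). p(7) = 3, then q(3) = 8, then r(8) = 11, so the result is 11.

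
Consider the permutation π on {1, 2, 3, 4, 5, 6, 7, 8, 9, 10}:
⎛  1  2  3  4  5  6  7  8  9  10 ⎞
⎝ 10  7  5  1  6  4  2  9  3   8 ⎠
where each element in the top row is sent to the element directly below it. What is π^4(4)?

Tracing 4 → 1 → … returns to 4 after 8 steps, so 4 lies in an 8-cycle (1, 10, 8, 9, 3, 5, 6, 4).
Stepping 4 places around the cycle: 4 → 1 → 10 → 8 → 9.

9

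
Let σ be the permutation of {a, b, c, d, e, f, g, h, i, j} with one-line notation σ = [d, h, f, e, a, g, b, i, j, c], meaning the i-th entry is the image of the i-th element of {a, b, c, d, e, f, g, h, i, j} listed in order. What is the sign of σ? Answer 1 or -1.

In disjoint-cycle form the cycle lengths are 7, 3.
A cycle is odd iff its length is even; σ has 0 even-length cycles, so sgn(σ) = (−1)^0 and σ is even.

1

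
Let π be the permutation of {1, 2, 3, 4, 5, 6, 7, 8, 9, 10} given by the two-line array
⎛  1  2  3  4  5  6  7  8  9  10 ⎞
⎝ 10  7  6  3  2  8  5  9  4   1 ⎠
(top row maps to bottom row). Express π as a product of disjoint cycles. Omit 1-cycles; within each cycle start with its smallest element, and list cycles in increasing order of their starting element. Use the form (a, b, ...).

Iterating π from 1 gives 1 → 10 → 1; that is the 2-cycle (1, 10).
Repeating from the next unused element and collecting all non-trivial cycles gives (1, 10)(2, 7, 5)(3, 6, 8, 9, 4).

(1, 10)(2, 7, 5)(3, 6, 8, 9, 4)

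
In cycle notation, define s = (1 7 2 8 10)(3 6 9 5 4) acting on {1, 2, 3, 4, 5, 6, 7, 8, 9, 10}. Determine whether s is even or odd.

even

The cycle lengths are 5, 5.
A cycle is odd iff its length is even; s has 0 even-length cycles, so sgn(s) = (−1)^0 and s is even.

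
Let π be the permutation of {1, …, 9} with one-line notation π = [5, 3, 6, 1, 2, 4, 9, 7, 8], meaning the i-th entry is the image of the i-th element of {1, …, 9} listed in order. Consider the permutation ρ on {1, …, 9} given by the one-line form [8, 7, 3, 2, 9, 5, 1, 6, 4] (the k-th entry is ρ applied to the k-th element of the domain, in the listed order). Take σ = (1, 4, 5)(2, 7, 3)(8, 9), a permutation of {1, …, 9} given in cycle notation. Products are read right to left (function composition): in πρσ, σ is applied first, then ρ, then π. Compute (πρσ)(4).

Apply the permutations in order: σ(4) = 5, then ρ(5) = 9, then π(9) = 8. So (πρσ)(4) = 8.

8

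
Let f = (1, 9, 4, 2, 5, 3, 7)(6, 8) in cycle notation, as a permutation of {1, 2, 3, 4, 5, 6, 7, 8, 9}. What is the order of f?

The cycle type of f is (7, 2).
The order of f is the least common multiple of its cycle lengths: lcm(7, 2) = 14.

14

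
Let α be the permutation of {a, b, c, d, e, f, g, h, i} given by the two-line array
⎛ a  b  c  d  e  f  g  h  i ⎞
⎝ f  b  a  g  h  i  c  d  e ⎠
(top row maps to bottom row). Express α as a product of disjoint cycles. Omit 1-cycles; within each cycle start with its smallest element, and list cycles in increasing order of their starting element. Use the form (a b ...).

(a f i e h d g c)

Iterating α from a gives a → f → i → e → h → d → g → c → a; that is the 8-cycle (a f i e h d g c).
Continuing from each remaining unvisited element yields (a f i e h d g c).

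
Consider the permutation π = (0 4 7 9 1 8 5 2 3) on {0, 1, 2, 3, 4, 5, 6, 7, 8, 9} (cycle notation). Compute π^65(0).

0 lies in the 9-cycle (0 4 7 9 1 8 5 2 3).
Since the cycle has length 9, π^65 acts on it the same as π^2 (65 mod 9 = 2).
Stepping 2 places around the cycle: 0 → 4 → 7.

7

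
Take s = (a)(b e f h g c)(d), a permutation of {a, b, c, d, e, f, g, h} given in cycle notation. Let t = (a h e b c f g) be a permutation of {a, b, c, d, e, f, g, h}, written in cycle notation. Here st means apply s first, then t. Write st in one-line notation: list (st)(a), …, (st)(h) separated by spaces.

For each element, apply s then t: a → a → h; b → e → b; c → b → c; d → d → d; e → f → g; f → h → e; g → c → f; h → g → a.
So st in one-line form is h b c d g e f a.

h b c d g e f a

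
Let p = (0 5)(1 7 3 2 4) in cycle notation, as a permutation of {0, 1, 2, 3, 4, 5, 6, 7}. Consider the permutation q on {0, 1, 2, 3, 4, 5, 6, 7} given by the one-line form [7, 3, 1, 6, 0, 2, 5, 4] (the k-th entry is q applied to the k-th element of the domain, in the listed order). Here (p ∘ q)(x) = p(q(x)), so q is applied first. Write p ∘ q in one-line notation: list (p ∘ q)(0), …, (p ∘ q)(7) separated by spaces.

Chase each element through q then p: 0 → 7 → 3; 1 → 3 → 2; 2 → 1 → 7; 3 → 6 → 6; 4 → 0 → 5; 5 → 2 → 4; 6 → 5 → 0; 7 → 4 → 1.
Collecting the images, p ∘ q = [3 2 7 6 5 4 0 1].

3 2 7 6 5 4 0 1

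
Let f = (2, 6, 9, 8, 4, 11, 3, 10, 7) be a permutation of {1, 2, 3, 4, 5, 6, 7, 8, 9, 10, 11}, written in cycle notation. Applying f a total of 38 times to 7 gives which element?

6

7 lies in the 9-cycle (2, 6, 9, 8, 4, 11, 3, 10, 7).
Powers repeat with period 9 on this cycle, and 38 mod 9 = 2, so f^38(7) = f^2(7).
Stepping 2 places around the cycle: 7 → 2 → 6.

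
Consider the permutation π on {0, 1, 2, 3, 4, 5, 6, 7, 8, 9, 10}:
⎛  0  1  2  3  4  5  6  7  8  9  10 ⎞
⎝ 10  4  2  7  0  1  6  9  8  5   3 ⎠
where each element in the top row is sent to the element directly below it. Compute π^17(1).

Tracing 1 → 4 → … returns to 1 after 8 steps, so 1 lies in an 8-cycle (0 10 3 7 9 5 1 4).
Since the cycle has length 8, π^17 acts on it the same as π^1 (17 mod 8 = 1).
Advancing 1 step from 1: 1 → 4.

4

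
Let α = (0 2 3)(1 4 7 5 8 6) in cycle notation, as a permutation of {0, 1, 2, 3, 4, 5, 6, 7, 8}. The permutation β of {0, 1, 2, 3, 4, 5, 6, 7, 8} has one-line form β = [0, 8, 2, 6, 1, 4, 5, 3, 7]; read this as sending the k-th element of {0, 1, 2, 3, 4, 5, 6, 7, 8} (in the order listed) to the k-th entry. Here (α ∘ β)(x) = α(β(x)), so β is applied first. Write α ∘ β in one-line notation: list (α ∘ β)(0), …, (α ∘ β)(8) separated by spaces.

2 6 3 1 4 7 8 0 5

Chase each element through β then α: 0 → 0 → 2; 1 → 8 → 6; 2 → 2 → 3; 3 → 6 → 1; 4 → 1 → 4; 5 → 4 → 7; 6 → 5 → 8; 7 → 3 → 0; 8 → 7 → 5.
Collecting the images, α ∘ β = [2 6 3 1 4 7 8 0 5].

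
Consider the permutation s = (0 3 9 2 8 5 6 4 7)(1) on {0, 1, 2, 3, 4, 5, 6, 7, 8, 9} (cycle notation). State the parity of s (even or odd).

The cycle lengths are 9, 1.
A cycle of length ℓ contributes ℓ−1 transpositions, so s is a product of 8 transpositions — even.

even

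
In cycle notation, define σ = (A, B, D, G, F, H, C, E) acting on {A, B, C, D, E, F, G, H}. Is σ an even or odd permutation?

odd

The cycle lengths are 8.
A cycle is odd iff its length is even; σ has 1 even-length cycle, so sgn(σ) = (−1)^1 and σ is odd.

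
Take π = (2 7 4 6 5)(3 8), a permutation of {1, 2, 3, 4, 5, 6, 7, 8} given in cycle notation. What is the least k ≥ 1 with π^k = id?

The cycle type of π is (5, 2, 1).
The order is lcm(5, 2) = 10.

10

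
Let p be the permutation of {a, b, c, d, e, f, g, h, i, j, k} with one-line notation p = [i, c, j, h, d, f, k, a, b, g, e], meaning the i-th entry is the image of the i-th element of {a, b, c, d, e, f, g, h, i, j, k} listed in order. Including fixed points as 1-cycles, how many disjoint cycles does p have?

2

The cycle decomposition is (a i b c j g k e d h)(f), which has 2 cycles (counting 1-cycles).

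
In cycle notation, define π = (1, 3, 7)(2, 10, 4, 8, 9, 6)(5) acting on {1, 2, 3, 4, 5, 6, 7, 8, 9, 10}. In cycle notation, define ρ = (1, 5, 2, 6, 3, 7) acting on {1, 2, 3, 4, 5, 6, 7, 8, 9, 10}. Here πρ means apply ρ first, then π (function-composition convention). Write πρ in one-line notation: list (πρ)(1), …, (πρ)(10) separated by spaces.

For each element, apply ρ then π: 1 → 5 → 5; 2 → 6 → 2; 3 → 7 → 1; 4 → 4 → 8; 5 → 2 → 10; 6 → 3 → 7; 7 → 1 → 3; 8 → 8 → 9; 9 → 9 → 6; 10 → 10 → 4.
Collecting the images, πρ = [5 2 1 8 10 7 3 9 6 4].

5 2 1 8 10 7 3 9 6 4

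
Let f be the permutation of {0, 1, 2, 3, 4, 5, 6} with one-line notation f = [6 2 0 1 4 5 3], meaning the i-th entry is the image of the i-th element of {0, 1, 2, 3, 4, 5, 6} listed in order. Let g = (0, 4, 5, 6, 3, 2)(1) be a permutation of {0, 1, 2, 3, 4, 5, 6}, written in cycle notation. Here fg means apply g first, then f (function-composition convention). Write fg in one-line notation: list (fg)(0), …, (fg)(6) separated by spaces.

4 2 6 0 5 3 1

(fg)(x) = f(g(x)). Computing each image: f(g(0)) = f(4) = 4, f(g(1)) = f(1) = 2, f(g(2)) = f(0) = 6, f(g(3)) = f(2) = 0, f(g(4)) = f(5) = 5, f(g(5)) = f(6) = 3, f(g(6)) = f(3) = 1.
Hence fg = [4 2 6 0 5 3 1].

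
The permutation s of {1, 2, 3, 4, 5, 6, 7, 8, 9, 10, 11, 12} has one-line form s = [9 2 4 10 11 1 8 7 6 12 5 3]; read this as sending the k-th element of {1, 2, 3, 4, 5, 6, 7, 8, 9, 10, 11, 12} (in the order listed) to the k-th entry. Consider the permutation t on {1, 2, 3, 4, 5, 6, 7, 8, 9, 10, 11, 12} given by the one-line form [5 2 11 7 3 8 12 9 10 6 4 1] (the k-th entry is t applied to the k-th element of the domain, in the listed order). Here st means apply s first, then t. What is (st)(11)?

3

s(11) = 5, then t(5) = 3; composing gives (st)(11) = 3.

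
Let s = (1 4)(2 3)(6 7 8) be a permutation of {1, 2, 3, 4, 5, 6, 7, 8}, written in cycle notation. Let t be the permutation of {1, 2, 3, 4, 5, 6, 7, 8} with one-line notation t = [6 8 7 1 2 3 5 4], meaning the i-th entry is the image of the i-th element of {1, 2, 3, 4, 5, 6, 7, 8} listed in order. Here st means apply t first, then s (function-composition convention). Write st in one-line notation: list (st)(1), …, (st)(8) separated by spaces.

7 6 8 4 3 2 5 1

(st)(x) = s(t(x)). Computing each image: s(t(1)) = s(6) = 7, s(t(2)) = s(8) = 6, s(t(3)) = s(7) = 8, s(t(4)) = s(1) = 4, s(t(5)) = s(2) = 3, s(t(6)) = s(3) = 2, s(t(7)) = s(5) = 5, s(t(8)) = s(4) = 1.
Hence st = [7 6 8 4 3 2 5 1].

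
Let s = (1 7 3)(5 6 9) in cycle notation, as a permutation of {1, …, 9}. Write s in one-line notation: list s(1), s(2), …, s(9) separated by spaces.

Reading each image from the cycles: 1↦7, 2↦2, 3↦1, 4↦4, 5↦6, 6↦9, 7↦3, 8↦8, 9↦5.
Listing these in domain order gives 7 2 1 4 6 9 3 8 5.

7 2 1 4 6 9 3 8 5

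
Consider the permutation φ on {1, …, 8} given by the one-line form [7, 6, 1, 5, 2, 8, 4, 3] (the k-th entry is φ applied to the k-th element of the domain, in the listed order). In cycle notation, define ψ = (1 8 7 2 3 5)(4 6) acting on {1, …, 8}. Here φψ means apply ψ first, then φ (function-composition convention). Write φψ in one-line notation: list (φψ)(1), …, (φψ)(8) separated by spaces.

3 1 2 8 7 5 6 4

Chase each element through ψ then φ: 1 → 8 → 3; 2 → 3 → 1; 3 → 5 → 2; 4 → 6 → 8; 5 → 1 → 7; 6 → 4 → 5; 7 → 2 → 6; 8 → 7 → 4.
So φψ in one-line form is 3 1 2 8 7 5 6 4.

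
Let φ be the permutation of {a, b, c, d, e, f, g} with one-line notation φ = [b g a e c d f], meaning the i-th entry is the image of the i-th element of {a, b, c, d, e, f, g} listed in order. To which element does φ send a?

b

a is element number 1 of the domain, and entry number 1 of the one-line form is b, so φ(a) = b.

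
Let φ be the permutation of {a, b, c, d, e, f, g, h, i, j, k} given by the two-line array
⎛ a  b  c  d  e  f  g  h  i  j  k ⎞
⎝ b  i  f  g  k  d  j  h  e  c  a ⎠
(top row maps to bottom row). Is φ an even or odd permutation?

In disjoint-cycle form the cycle lengths are 5, 5, 1.
A cycle is odd iff its length is even; φ has 0 even-length cycles, so sgn(φ) = (−1)^0 and φ is even.

even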